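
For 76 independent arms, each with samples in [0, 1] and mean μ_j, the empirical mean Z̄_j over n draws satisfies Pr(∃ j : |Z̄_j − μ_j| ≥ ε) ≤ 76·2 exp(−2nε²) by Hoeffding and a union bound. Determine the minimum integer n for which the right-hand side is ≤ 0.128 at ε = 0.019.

Need 2·76·exp(−2nε²) ≤ 0.128, i.e. exp(−2nε²) ≤ 0.128/152.
So 2nε² ≥ ln(152/0.128) = 7.079606.
Hence n ≥ 7.079606/(2·0.019²) = 9805.548.
The smallest integer n is 9806.

9806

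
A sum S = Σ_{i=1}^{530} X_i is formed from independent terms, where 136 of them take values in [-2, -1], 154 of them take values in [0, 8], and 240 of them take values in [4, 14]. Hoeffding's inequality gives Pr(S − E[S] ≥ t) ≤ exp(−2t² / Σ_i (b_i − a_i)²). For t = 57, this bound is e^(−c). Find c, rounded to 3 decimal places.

Σ(b_i − a_i)² = 136·1² + 154·8² + 240·10² = 33992.
c = 2t² / 33992 = 2·57² / 33992 = 0.1912.

0.191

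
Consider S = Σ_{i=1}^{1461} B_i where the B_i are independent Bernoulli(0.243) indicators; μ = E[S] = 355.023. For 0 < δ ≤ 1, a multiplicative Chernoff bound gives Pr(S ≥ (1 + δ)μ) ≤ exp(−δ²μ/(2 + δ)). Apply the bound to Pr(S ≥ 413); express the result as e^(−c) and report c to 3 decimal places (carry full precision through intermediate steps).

4.377

Write 413 = (1 + δ)μ, so δ = 413/355.023 − 1 = 0.1633049…
Then the exponent is δ²μ/(2 + δ) = (413 − μ)² / (μ·(2 + δ)) = 4.376604.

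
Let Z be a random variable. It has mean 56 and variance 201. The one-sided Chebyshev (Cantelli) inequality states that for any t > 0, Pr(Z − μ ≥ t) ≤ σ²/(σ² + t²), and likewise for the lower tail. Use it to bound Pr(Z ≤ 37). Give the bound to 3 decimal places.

Here σ² = 201 and t = 19, so σ² + t² = 562.
Cantelli's bound: 201/562 = 0.3577.

0.358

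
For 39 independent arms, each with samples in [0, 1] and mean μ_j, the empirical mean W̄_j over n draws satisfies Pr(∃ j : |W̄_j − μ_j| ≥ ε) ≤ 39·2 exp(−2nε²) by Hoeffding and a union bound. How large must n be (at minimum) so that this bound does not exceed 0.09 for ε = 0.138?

178

Need 2·39·exp(−2nε²) ≤ 0.09, i.e. exp(−2nε²) ≤ 0.09/78.
So 2nε² ≥ ln(78/0.09) = 6.764654.
Hence n ≥ 6.764654/(2·0.138²) = 177.606.
The smallest integer n is 178.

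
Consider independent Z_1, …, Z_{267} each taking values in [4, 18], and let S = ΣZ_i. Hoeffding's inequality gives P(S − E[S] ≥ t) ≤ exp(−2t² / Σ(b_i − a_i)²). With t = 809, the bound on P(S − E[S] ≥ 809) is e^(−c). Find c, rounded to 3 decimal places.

Σ(b_i − a_i)² = 267·(14)² = 52332.
c = 2t²/52332 = 2·809²/52332 = 25.0127.

25.013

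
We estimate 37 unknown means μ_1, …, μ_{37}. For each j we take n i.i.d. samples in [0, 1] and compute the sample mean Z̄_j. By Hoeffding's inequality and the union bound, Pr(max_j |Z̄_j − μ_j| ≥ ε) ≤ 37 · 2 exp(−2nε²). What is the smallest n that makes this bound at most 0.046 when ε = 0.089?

Need 2·37·exp(−2nε²) ≤ 0.046, i.e. exp(−2nε²) ≤ 0.046/74.
So 2nε² ≥ ln(74/0.046) = 7.383179.
Hence n ≥ 7.383179/(2·0.089²) = 466.051.
The smallest integer n is 467.

467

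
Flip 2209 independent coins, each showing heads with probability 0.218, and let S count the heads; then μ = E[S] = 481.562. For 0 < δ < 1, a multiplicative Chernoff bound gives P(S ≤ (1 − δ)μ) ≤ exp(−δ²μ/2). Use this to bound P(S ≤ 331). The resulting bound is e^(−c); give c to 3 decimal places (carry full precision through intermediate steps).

23.537

Write 331 = (1 − δ)μ, so δ = 1 − 331/481.562 = 0.3126534…
Then the exponent is δ²μ/2 = (μ − 331)²/(2μ) = 23.536861.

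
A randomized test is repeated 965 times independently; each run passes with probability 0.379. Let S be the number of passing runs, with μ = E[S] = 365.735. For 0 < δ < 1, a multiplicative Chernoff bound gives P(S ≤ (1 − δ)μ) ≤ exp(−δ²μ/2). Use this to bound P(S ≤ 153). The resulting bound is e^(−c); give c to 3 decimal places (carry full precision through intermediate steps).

61.870

Write 153 = (1 − δ)μ, so δ = 1 − 153/365.735 = 0.5816643…
Then the exponent is δ²μ/2 = (μ − 153)²/(2μ) = 61.870180.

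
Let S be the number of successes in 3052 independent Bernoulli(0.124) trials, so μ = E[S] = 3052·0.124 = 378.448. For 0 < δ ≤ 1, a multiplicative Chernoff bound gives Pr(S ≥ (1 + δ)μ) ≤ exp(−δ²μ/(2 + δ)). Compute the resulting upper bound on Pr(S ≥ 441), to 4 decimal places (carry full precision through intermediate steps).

0.0084

Write 441 = (1 + δ)μ, so δ = 441/378.448 − 1 = 0.1652856…
Then the exponent is δ²μ/(2 + δ) = (441 − μ)² / (μ·(2 + δ)) = 4.774864.
Bound = exp(−4.774864) = 0.00844.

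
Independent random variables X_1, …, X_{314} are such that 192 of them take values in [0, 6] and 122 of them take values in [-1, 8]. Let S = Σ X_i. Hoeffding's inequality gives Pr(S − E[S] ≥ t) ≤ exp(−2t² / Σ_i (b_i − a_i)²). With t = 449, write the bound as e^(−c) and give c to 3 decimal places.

Σ(b_i − a_i)² = 192·6² + 122·9² = 16794.
c = 2t² / 16794 = 2·449² / 16794 = 24.0087.

24.009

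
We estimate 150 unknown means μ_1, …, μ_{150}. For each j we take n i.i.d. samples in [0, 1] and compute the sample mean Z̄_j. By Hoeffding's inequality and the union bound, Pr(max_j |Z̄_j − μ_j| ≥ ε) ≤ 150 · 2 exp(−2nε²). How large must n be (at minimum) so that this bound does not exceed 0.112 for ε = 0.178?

Need 2·150·exp(−2nε²) ≤ 0.112, i.e. exp(−2nε²) ≤ 0.112/300.
So 2nε² ≥ ln(300/0.112) = 7.893039.
Hence n ≥ 7.893039/(2·0.178²) = 124.559.
The smallest integer n is 125.

125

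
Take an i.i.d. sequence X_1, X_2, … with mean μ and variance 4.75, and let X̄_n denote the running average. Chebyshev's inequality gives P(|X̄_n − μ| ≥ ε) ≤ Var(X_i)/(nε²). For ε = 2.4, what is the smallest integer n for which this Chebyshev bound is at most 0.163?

Require 4.75/(n·2.4²) ≤ 0.163, i.e. n ≥ 4.75/(0.163·2.4²) = 5.059.
The smallest integer n is 6.

6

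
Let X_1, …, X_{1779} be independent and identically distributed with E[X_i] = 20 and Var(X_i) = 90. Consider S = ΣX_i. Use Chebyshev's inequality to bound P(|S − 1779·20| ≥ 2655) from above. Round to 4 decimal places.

Var(S) = n·Var(X_i) = 1779·90 = 160110.
Chebyshev: P(|S − 1779·20| ≥ 2655) ≤ Var(S)/2655² = 160110/7049025 = 0.0227.

0.0227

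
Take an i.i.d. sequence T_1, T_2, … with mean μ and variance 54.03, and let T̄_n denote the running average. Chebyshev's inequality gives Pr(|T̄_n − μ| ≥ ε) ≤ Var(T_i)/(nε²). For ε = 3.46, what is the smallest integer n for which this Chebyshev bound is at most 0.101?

45

Require 54.03/(n·3.46²) ≤ 0.101, i.e. n ≥ 54.03/(0.101·3.46²) = 44.685.
The smallest integer n is 45.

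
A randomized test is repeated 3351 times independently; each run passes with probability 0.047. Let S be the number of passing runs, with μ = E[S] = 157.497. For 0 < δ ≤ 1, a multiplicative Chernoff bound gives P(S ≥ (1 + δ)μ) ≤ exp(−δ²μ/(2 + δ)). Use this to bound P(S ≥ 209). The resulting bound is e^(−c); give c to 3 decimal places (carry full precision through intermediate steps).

7.238

Write 209 = (1 + δ)μ, so δ = 209/157.497 − 1 = 0.3270094…
Then the exponent is δ²μ/(2 + δ) = (209 − μ)² / (μ·(2 + δ)) = 7.237601.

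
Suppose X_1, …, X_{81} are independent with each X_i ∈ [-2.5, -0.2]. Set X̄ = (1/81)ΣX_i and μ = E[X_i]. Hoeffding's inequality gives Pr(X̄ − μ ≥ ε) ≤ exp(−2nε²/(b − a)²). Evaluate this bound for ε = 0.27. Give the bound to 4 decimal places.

0.1073

Exponent: 2nε²/(b − a)² = 2·81·0.27² / 2.3² = 2.23248.
Bound = exp(−2.23248) = 0.10726.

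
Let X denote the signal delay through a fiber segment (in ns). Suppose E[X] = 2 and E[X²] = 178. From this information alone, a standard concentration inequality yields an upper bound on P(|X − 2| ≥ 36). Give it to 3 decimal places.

The first two moments determine the variance, so Chebyshev's inequality is the sharpest standard bound available.
Var(X) = E[X²] − (E[X])² = 178 − 4 = 174.
Chebyshev's inequality: P(|X − μ| ≥ t) ≤ Var(X)/t² = 174/1296 = 0.1343.

0.134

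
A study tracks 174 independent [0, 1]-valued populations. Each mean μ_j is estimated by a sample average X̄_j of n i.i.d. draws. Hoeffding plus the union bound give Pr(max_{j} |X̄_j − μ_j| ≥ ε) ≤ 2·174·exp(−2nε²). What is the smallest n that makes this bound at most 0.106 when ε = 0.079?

649

Need 2·174·exp(−2nε²) ≤ 0.106, i.e. exp(−2nε²) ≤ 0.106/348.
So 2nε² ≥ ln(348/0.106) = 8.096519.
Hence n ≥ 8.096519/(2·0.079²) = 648.656.
The smallest integer n is 649.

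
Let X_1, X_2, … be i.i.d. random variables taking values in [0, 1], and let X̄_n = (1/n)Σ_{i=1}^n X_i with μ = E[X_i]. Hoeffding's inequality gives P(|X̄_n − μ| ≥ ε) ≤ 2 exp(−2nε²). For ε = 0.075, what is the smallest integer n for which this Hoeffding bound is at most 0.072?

Require 2·exp(−2nε²) ≤ 0.072, i.e. 2nε² ≥ ln(2/0.072) = 3.324236.
So n ≥ 3.324236 / (2·0.075²) = 295.488.
The smallest integer n is 296.

296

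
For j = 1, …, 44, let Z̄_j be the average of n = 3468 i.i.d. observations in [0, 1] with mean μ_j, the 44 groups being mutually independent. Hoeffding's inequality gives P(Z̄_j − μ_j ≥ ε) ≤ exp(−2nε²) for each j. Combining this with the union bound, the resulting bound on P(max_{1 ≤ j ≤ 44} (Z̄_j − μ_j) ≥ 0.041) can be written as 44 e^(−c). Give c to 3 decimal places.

11.659

Union bound over the 44 events: P(max_{1 ≤ j ≤ 44} (Z̄_j − μ_j) ≥ 0.041) ≤ 44·exp(−2nε²) = 44 exp(−2·3468·0.041²).
So c = 2·3468·0.041² = 11.6594.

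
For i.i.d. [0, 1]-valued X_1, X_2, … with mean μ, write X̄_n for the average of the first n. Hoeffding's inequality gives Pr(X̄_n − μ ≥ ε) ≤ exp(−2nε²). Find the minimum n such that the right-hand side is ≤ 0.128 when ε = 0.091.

Require exp(−2nε²) ≤ 0.128, i.e. 2nε² ≥ ln(1/0.128) = 2.055725.
So n ≥ 2.055725 / (2·0.091²) = 124.123.
The smallest integer n is 125.

125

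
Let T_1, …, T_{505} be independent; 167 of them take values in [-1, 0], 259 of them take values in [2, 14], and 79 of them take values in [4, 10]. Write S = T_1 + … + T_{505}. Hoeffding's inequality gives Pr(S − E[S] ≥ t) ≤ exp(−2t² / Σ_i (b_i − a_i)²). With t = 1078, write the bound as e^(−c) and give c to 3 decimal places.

57.662

Σ(b_i − a_i)² = 167·1² + 259·12² + 79·6² = 40307.
c = 2t² / 40307 = 2·1078² / 40307 = 57.6616.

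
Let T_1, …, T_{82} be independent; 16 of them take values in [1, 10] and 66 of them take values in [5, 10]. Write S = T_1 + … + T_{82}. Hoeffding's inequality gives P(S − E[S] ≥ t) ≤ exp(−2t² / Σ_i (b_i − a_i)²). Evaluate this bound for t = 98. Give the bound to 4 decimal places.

0.0015

Σ(b_i − a_i)² = 16·9² + 66·5² = 2946.
Exponent = 2·98² / 2946 = 6.52003.
Bound = exp(−6.52003) = 0.00147.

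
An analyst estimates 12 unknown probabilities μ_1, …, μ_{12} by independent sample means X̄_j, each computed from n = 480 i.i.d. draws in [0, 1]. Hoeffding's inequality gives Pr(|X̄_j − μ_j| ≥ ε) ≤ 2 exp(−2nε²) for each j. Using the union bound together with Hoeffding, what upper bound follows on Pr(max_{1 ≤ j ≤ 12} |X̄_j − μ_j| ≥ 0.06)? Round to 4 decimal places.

0.7573

Per-experiment Hoeffding bound: 2·exp(−2·480·0.06²) = 2·exp(−3.45600) = 0.063111.
Union bound over 12 events: 12·0.063111 = 0.75734.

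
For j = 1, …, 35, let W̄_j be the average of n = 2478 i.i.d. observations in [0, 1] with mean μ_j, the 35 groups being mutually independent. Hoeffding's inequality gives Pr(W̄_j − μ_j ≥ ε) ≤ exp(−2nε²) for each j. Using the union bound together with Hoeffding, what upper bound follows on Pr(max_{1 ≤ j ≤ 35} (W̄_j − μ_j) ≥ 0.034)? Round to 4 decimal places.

0.1137

Per-experiment Hoeffding bound: exp(−2·2478·0.034²) = exp(−5.72914) = 0.0032499.
Union bound over 35 events: 35·0.0032499 = 0.11375.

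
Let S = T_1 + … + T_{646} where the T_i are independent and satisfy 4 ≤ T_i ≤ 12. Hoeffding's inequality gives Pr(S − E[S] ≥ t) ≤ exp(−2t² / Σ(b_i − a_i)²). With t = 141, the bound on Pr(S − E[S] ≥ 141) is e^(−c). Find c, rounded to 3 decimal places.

Σ(b_i − a_i)² = 646·(8)² = 41344.
c = 2t²/41344 = 2·141²/41344 = 0.9617.

0.962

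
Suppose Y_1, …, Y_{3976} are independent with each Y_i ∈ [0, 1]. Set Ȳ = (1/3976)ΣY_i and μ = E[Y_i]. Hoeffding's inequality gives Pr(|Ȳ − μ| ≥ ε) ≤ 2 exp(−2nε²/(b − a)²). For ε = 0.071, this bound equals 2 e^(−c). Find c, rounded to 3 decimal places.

40.086

c = 2nε²/(b − a)² = 2·3976·0.071² / 1² = 40.0860.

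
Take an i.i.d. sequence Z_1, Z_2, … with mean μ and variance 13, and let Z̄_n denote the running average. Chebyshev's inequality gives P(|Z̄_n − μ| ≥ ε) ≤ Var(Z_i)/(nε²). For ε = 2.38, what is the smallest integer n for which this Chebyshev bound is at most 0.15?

16

Require 13/(n·2.38²) ≤ 0.15, i.e. n ≥ 13/(0.15·2.38²) = 15.300.
The smallest integer n is 16.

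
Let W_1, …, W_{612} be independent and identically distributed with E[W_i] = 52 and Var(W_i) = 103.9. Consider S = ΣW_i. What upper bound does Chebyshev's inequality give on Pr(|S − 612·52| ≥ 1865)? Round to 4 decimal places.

0.0183

Var(S) = n·Var(W_i) = 612·103.9 = 63586.8.
Chebyshev: Pr(|S − 612·52| ≥ 1865) ≤ Var(S)/1865² = 63586.8/3478225 = 0.0183.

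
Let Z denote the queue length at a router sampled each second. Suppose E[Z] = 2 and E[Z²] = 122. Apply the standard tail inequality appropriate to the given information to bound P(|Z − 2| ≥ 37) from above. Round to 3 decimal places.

0.086

The first two moments determine the variance, so Chebyshev's inequality is the sharpest standard bound available.
Var(Z) = E[Z²] − (E[Z])² = 122 − 4 = 118.
Chebyshev's inequality: P(|Z − μ| ≥ t) ≤ Var(Z)/t² = 118/1369 = 0.0862.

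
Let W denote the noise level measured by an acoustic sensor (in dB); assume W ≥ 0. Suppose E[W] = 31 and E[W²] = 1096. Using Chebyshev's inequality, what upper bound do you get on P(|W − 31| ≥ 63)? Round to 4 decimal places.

0.0340

Var(W) = E[W²] − (E[W])² = 1096 − 961 = 135.
Chebyshev's inequality: P(|W − μ| ≥ t) ≤ Var(W)/t² = 135/3969 = 0.0340.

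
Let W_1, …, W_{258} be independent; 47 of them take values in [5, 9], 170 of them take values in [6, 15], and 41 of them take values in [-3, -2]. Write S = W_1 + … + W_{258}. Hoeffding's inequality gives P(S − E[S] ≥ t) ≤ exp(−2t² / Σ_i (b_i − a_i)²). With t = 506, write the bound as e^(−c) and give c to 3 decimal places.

Σ(b_i − a_i)² = 47·4² + 170·9² + 41·1² = 14563.
c = 2t² / 14563 = 2·506² / 14563 = 35.1625.

35.163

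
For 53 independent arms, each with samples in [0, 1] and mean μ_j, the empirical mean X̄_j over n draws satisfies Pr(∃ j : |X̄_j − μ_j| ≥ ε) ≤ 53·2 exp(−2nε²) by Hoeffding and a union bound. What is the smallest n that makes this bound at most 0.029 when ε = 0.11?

340

Need 2·53·exp(−2nε²) ≤ 0.029, i.e. exp(−2nε²) ≤ 0.029/106.
So 2nε² ≥ ln(106/0.029) = 8.203899.
Hence n ≥ 8.203899/(2·0.11²) = 339.004.
The smallest integer n is 340.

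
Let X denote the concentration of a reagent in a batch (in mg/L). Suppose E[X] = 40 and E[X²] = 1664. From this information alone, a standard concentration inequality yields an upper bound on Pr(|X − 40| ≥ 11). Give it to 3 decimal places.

The first two moments determine the variance, so Chebyshev's inequality is the sharpest standard bound available.
Var(X) = E[X²] − (E[X])² = 1664 − 1600 = 64.
Chebyshev's inequality: Pr(|X − μ| ≥ t) ≤ Var(X)/t² = 64/121 = 0.5289.

0.529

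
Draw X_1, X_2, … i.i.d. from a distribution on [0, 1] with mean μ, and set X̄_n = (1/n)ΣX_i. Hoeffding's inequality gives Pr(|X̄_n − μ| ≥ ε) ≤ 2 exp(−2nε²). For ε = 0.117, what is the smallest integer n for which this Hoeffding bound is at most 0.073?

Require 2·exp(−2nε²) ≤ 0.073, i.e. 2nε² ≥ ln(2/0.073) = 3.310443.
So n ≥ 3.310443 / (2·0.117²) = 120.916.
The smallest integer n is 121.

121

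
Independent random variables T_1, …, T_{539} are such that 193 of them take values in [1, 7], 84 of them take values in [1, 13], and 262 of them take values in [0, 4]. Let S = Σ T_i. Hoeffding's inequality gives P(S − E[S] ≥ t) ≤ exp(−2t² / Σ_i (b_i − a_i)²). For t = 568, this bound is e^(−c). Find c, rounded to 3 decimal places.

27.769

Σ(b_i − a_i)² = 193·6² + 84·12² + 262·4² = 23236.
c = 2t² / 23236 = 2·568² / 23236 = 27.7693.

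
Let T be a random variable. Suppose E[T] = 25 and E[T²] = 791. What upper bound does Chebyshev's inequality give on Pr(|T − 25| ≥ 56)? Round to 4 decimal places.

Var(T) = E[T²] − (E[T])² = 791 − 625 = 166.
Chebyshev's inequality: Pr(|T − μ| ≥ t) ≤ Var(T)/t² = 166/3136 = 0.0529.

0.0529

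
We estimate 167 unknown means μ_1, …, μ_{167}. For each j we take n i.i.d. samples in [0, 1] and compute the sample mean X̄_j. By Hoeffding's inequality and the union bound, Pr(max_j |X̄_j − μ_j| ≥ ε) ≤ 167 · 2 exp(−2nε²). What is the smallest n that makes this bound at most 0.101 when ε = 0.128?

Need 2·167·exp(−2nε²) ≤ 0.101, i.e. exp(−2nε²) ≤ 0.101/334.
So 2nε² ≥ ln(334/0.101) = 8.103776.
Hence n ≥ 8.103776/(2·0.128²) = 247.308.
The smallest integer n is 248.

248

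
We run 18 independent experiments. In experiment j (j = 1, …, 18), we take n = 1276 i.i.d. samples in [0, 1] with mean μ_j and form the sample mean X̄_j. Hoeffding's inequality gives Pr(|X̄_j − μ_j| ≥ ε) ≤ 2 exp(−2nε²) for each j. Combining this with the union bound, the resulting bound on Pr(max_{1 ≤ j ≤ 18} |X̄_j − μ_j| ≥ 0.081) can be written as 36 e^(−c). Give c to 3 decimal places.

16.744

Union bound over the 18 events: Pr(max_{1 ≤ j ≤ 18} |X̄_j − μ_j| ≥ 0.081) ≤ 18·2·exp(−2nε²) = 36 exp(−2·1276·0.081²).
So c = 2·1276·0.081² = 16.7437.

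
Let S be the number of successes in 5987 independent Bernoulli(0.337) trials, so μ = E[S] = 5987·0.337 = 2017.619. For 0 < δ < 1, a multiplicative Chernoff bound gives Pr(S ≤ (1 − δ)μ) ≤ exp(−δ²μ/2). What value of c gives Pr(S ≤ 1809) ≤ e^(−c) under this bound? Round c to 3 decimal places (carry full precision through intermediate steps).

Write 1809 = (1 − δ)μ, so δ = 1 − 1809/2017.619 = 0.1033986…
Then the exponent is δ²μ/2 = (μ − 1809)²/(2μ) = 10.785457.

10.785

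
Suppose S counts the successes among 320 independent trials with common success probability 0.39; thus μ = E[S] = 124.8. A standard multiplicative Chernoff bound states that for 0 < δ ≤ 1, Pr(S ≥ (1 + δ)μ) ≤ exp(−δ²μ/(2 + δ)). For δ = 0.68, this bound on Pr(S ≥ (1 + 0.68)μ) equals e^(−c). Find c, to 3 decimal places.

21.533

c = δ²μ/(2 + δ) = 0.68²·124.8/(2 + 0.68) = 21.5327.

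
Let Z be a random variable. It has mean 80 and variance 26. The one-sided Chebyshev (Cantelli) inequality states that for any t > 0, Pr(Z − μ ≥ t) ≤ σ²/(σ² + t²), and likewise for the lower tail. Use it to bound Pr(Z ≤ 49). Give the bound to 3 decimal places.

Here σ² = 26 and t = 31, so σ² + t² = 987.
Cantelli's bound: 26/987 = 0.0263.

0.026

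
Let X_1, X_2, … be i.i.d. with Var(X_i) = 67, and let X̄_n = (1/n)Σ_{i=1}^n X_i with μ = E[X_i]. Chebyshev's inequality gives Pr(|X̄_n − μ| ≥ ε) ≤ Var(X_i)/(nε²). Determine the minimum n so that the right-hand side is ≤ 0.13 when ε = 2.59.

Require 67/(n·2.59²) ≤ 0.13, i.e. n ≥ 67/(0.13·2.59²) = 76.830.
The smallest integer n is 77.

77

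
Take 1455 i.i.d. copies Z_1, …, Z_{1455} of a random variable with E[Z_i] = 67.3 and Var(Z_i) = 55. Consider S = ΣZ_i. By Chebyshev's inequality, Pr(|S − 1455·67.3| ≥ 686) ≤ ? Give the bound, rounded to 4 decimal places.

0.1701

Var(S) = n·Var(Z_i) = 1455·55 = 80025.
Chebyshev: Pr(|S − 1455·67.3| ≥ 686) ≤ Var(S)/686² = 80025/470596 = 0.1701.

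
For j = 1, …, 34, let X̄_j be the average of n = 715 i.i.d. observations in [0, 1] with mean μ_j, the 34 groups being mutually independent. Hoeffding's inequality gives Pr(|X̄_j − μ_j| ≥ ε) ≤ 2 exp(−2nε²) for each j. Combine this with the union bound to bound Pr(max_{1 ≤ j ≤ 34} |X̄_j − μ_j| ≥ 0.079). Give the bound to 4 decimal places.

Per-experiment Hoeffding bound: 2·exp(−2·715·0.079²) = 2·exp(−8.92463) = 0.00026614.
Union bound over 34 events: 34·0.00026614 = 0.00905.

0.0090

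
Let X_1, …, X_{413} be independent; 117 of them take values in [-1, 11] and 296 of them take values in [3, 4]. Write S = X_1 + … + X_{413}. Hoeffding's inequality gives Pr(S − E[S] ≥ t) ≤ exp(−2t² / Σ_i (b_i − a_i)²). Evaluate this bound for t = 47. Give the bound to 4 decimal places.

Σ(b_i − a_i)² = 117·12² + 296·1² = 17144.
Exponent = 2·47² / 17144 = 0.25770.
Bound = exp(−0.25770) = 0.77283.

0.7728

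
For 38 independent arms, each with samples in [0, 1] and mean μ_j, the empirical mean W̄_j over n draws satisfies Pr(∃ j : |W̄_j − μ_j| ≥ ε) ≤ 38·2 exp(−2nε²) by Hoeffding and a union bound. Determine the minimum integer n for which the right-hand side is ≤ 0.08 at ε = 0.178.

Need 2·38·exp(−2nε²) ≤ 0.08, i.e. exp(−2nε²) ≤ 0.08/76.
So 2nε² ≥ ln(76/0.08) = 6.856462.
Hence n ≥ 6.856462/(2·0.178²) = 108.201.
The smallest integer n is 109.

109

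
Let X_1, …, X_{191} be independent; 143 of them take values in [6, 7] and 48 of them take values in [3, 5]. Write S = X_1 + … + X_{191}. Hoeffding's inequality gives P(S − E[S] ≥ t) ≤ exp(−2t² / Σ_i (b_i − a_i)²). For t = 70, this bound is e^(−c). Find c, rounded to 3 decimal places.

Σ(b_i − a_i)² = 143·1² + 48·2² = 335.
c = 2t² / 335 = 2·70² / 335 = 29.2537.

29.254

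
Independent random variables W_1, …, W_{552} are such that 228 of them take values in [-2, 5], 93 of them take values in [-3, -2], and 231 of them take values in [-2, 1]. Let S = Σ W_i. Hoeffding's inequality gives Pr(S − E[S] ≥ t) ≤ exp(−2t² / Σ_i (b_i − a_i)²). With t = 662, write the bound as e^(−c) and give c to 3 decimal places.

65.684

Σ(b_i − a_i)² = 228·7² + 93·1² + 231·3² = 13344.
c = 2t² / 13344 = 2·662² / 13344 = 65.6841.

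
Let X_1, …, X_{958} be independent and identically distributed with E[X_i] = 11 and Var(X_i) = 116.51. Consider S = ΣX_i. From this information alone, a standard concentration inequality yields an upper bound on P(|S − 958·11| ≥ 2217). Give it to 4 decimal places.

0.0227

With mean and variance of each term known, Chebyshev's inequality bounds the deviation of the sum (or sample mean).
Var(S) = n·Var(X_i) = 958·116.51 = 111616.58.
Chebyshev: P(|S − 958·11| ≥ 2217) ≤ Var(S)/2217² = 111616.58/4915089 = 0.0227.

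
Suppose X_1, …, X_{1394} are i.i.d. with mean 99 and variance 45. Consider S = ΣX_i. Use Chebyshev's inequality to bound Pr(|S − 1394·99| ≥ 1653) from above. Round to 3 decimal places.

Var(S) = n·Var(X_i) = 1394·45 = 62730.
Chebyshev: Pr(|S − 1394·99| ≥ 1653) ≤ Var(S)/1653² = 62730/2732409 = 0.0230.

0.023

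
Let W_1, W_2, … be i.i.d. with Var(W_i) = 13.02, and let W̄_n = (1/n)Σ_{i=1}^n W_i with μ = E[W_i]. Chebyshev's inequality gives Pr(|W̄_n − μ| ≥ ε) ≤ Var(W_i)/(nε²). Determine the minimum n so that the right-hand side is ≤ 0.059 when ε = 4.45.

Require 13.02/(n·4.45²) ≤ 0.059, i.e. n ≥ 13.02/(0.059·4.45²) = 11.144.
The smallest integer n is 12.

12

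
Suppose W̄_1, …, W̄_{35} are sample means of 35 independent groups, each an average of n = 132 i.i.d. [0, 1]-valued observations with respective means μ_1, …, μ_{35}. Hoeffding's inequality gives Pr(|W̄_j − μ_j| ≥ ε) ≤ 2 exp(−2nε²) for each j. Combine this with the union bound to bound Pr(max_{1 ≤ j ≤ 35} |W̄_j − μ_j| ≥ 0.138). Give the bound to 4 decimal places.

0.4588

Per-experiment Hoeffding bound: 2·exp(−2·132·0.138²) = 2·exp(−5.02762) = 0.013109.
Union bound over 35 events: 35·0.013109 = 0.45881.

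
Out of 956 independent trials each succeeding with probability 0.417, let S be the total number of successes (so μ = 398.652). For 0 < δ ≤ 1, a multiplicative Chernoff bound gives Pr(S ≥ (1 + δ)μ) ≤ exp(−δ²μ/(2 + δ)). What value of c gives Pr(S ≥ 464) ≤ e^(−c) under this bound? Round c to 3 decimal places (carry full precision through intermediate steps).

Write 464 = (1 + δ)μ, so δ = 464/398.652 − 1 = 0.1639224…
Then the exponent is δ²μ/(2 + δ) = (464 − μ)² / (μ·(2 + δ)) = 4.950271.

4.950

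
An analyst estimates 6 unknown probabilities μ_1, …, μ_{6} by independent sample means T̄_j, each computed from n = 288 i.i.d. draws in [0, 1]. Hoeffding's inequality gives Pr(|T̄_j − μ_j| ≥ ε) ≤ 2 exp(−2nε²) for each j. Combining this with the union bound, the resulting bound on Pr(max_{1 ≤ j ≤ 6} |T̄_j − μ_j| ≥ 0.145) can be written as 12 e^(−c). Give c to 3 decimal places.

Union bound over the 6 events: Pr(max_{1 ≤ j ≤ 6} |T̄_j − μ_j| ≥ 0.145) ≤ 6·2·exp(−2nε²) = 12 exp(−2·288·0.145²).
So c = 2·288·0.145² = 12.1104.

12.110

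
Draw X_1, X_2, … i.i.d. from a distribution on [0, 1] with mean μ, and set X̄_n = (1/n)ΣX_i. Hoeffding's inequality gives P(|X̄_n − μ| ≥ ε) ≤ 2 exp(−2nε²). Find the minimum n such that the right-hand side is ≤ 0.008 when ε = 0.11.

Require 2·exp(−2nε²) ≤ 0.008, i.e. 2nε² ≥ ln(2/0.008) = 5.521461.
So n ≥ 5.521461 / (2·0.11²) = 228.160.
The smallest integer n is 229.

229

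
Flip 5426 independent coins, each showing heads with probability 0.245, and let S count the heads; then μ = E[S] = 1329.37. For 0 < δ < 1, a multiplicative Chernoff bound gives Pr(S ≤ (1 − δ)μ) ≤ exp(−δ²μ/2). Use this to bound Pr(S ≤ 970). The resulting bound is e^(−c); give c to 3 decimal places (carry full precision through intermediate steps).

Write 970 = (1 − δ)μ, so δ = 1 − 970/1329.37 = 0.2703311…
Then the exponent is δ²μ/2 = (μ − 970)²/(2μ) = 48.574436.

48.574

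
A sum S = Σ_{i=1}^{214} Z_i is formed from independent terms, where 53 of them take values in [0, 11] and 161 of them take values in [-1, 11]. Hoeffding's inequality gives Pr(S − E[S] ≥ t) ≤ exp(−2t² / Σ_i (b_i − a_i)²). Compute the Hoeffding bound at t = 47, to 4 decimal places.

0.8613

Σ(b_i − a_i)² = 53·11² + 161·12² = 29597.
Exponent = 2·47² / 29597 = 0.14927.
Bound = exp(−0.14927) = 0.86133.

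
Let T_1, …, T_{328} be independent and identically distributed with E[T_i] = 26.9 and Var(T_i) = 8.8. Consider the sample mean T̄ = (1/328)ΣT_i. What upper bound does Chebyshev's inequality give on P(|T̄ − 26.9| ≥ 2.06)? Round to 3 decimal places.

0.006

Var(T̄) = Var(T_i)/n = 8.8/328 = 0.026829.
Chebyshev: P(|T̄ − 26.9| ≥ 2.06) ≤ Var(T̄)/(2.06)² = 8.8/(328·2.06²) = 0.0063.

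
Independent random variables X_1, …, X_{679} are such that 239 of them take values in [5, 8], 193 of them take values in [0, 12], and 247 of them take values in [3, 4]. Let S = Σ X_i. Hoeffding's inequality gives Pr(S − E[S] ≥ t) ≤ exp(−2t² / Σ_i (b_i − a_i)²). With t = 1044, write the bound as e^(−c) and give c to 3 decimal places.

72.205

Σ(b_i − a_i)² = 239·3² + 193·12² + 247·1² = 30190.
c = 2t² / 30190 = 2·1044² / 30190 = 72.2051.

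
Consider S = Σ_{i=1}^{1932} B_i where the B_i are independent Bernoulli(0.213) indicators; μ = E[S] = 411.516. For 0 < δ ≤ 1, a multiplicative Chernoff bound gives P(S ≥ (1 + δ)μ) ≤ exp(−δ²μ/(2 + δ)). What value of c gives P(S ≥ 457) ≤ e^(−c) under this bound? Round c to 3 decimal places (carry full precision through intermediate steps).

2.382

Write 457 = (1 + δ)μ, so δ = 457/411.516 − 1 = 0.1105279…
Then the exponent is δ²μ/(2 + δ) = (457 − μ)² / (μ·(2 + δ)) = 2.381988.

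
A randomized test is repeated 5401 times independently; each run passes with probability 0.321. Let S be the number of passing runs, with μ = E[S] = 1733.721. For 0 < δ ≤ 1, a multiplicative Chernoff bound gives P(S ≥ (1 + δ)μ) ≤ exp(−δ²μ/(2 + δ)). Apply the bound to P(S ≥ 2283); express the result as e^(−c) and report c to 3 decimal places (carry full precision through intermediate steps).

75.113

Write 2283 = (1 + δ)μ, so δ = 2283/1733.721 − 1 = 0.3168209…
Then the exponent is δ²μ/(2 + δ) = (2283 − μ)² / (μ·(2 + δ)) = 75.112864.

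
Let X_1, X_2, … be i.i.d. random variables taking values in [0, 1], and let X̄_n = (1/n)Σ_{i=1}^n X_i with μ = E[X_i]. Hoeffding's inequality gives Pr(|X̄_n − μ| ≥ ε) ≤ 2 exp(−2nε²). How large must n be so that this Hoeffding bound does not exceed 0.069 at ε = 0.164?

63

Require 2·exp(−2nε²) ≤ 0.069, i.e. 2nε² ≥ ln(2/0.069) = 3.366796.
So n ≥ 3.366796 / (2·0.164²) = 62.589.
The smallest integer n is 63.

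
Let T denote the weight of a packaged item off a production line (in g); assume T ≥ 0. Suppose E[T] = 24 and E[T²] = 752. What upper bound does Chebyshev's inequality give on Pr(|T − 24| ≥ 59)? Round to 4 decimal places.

Var(T) = E[T²] − (E[T])² = 752 − 576 = 176.
Chebyshev's inequality: Pr(|T − μ| ≥ t) ≤ Var(T)/t² = 176/3481 = 0.0506.

0.0506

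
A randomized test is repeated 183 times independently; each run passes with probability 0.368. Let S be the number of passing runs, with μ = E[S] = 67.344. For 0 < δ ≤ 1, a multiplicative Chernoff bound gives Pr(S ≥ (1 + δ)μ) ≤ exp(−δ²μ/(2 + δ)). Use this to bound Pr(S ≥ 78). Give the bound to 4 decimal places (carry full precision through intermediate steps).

Write 78 = (1 + δ)μ, so δ = 78/67.344 − 1 = 0.1582324…
Then the exponent is δ²μ/(2 + δ) = (78 − μ)² / (μ·(2 + δ)) = 0.781252.
Bound = exp(−0.781252) = 0.45783.

0.4578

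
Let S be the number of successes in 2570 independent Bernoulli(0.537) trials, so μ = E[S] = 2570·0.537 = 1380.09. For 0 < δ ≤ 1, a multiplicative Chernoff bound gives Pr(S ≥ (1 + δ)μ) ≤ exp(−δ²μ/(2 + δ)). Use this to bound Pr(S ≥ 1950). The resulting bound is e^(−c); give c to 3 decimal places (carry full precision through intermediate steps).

97.534

Write 1950 = (1 + δ)μ, so δ = 1950/1380.09 − 1 = 0.4129513…
Then the exponent is δ²μ/(2 + δ) = (1950 − μ)² / (μ·(2 + δ)) = 97.534123.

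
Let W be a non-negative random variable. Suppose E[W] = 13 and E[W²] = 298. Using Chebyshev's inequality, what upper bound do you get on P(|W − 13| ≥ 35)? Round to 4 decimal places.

Var(W) = E[W²] − (E[W])² = 298 − 169 = 129.
Chebyshev's inequality: P(|W − μ| ≥ t) ≤ Var(W)/t² = 129/1225 = 0.1053.

0.1053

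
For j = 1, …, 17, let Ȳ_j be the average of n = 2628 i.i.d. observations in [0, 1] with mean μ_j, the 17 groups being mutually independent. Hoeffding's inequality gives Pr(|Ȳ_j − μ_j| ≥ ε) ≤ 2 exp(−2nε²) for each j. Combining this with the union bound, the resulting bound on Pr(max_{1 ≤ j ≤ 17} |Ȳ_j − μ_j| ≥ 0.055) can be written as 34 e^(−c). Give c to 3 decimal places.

15.899

Union bound over the 17 events: Pr(max_{1 ≤ j ≤ 17} |Ȳ_j − μ_j| ≥ 0.055) ≤ 17·2·exp(−2nε²) = 34 exp(−2·2628·0.055²).
So c = 2·2628·0.055² = 15.8994.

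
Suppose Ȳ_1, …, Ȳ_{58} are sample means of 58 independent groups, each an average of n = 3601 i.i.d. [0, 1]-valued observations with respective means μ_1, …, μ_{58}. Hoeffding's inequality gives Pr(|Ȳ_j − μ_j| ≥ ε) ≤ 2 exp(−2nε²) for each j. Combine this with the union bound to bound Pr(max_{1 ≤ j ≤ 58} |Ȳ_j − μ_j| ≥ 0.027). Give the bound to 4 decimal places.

Per-experiment Hoeffding bound: 2·exp(−2·3601·0.027²) = 2·exp(−5.25026) = 0.010492.
Union bound over 58 events: 58·0.010492 = 0.60856.

0.6086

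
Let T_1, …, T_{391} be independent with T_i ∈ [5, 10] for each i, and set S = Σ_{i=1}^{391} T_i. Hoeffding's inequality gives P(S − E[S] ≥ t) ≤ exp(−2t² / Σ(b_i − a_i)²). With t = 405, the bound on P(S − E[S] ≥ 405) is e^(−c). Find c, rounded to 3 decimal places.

33.560

Σ(b_i − a_i)² = 391·(5)² = 9775.
c = 2t²/9775 = 2·405²/9775 = 33.5601.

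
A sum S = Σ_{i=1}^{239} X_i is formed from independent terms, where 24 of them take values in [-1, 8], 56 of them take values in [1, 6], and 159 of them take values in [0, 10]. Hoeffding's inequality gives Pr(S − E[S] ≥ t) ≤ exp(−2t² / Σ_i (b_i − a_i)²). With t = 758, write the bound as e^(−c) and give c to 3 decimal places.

59.714

Σ(b_i − a_i)² = 24·9² + 56·5² + 159·10² = 19244.
c = 2t² / 19244 = 2·758² / 19244 = 59.7136.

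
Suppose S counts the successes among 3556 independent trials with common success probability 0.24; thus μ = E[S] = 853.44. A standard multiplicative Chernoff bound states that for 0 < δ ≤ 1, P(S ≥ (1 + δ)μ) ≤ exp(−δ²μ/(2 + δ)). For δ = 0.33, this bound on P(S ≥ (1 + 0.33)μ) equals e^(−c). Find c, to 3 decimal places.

c = δ²μ/(2 + δ) = 0.33²·853.44/(2 + 0.33) = 39.8882.

39.888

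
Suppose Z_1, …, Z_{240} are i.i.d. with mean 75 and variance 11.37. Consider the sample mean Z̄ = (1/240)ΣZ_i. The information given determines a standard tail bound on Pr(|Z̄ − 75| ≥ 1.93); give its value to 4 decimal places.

With mean and variance of each term known, Chebyshev's inequality bounds the deviation of the sum (or sample mean).
Var(Z̄) = Var(Z_i)/n = 11.37/240 = 0.047375.
Chebyshev: Pr(|Z̄ − 75| ≥ 1.93) ≤ Var(Z̄)/(1.93)² = 11.37/(240·1.93²) = 0.0127.

0.0127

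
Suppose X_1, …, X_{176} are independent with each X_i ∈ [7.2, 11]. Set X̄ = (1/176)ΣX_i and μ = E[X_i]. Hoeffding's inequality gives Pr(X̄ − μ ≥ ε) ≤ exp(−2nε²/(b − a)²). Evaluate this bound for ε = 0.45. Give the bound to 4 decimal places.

0.0072

Exponent: 2nε²/(b − a)² = 2·176·0.45² / 3.8² = 4.93629.
Bound = exp(−4.93629) = 0.00718.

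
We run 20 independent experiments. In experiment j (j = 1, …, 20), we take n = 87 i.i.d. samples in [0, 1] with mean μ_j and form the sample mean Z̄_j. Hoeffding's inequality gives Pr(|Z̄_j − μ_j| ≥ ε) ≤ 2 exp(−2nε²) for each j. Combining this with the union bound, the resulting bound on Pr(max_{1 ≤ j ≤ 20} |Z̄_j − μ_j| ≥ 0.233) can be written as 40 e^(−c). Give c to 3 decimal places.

9.446

Union bound over the 20 events: Pr(max_{1 ≤ j ≤ 20} |Z̄_j − μ_j| ≥ 0.233) ≤ 20·2·exp(−2nε²) = 40 exp(−2·87·0.233²).
So c = 2·87·0.233² = 9.4463.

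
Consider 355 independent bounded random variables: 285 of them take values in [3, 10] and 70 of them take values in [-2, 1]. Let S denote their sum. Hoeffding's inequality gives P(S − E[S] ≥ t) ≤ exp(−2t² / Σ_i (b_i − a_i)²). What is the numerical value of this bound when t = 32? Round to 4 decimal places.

0.8691

Σ(b_i − a_i)² = 285·7² + 70·3² = 14595.
Exponent = 2·32² / 14595 = 0.14032.
Bound = exp(−0.14032) = 0.86908.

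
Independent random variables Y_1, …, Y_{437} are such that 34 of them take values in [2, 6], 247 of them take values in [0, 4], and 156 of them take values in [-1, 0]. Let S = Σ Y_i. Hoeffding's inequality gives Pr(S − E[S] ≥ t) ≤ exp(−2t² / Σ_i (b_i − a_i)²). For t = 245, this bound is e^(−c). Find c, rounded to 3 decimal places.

Σ(b_i − a_i)² = 34·4² + 247·4² + 156·1² = 4652.
c = 2t² / 4652 = 2·245² / 4652 = 25.8061.

25.806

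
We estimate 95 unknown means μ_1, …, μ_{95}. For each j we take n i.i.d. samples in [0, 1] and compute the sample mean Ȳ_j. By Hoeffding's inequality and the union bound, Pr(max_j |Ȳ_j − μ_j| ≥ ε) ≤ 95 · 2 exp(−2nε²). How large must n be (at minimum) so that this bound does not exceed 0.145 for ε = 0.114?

277

Need 2·95·exp(−2nε²) ≤ 0.145, i.e. exp(−2nε²) ≤ 0.145/190.
So 2nε² ≥ ln(190/0.145) = 7.178046.
Hence n ≥ 7.178046/(2·0.114²) = 276.164.
The smallest integer n is 277.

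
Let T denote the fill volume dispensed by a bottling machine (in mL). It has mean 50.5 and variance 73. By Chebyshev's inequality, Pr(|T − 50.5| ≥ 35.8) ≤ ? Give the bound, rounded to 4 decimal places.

0.0570

Chebyshev: Pr(|T − μ| ≥ t) ≤ Var(T)/t².
Bound = 73 / 1281.64 = 0.0570.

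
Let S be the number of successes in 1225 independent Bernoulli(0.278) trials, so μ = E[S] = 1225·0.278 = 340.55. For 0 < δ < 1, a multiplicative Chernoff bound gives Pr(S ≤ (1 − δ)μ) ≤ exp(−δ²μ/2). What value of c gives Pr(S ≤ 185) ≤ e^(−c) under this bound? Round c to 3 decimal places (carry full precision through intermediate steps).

35.525

Write 185 = (1 − δ)μ, so δ = 1 − 185/340.55 = 0.4567611…
Then the exponent is δ²μ/2 = (μ − 185)²/(2μ) = 35.524596.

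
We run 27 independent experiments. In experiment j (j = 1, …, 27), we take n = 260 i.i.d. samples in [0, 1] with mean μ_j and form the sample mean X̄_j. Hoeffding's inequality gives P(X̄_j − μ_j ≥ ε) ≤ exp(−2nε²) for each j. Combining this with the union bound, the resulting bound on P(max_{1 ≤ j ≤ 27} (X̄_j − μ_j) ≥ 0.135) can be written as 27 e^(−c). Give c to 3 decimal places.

Union bound over the 27 events: P(max_{1 ≤ j ≤ 27} (X̄_j − μ_j) ≥ 0.135) ≤ 27·exp(−2nε²) = 27 exp(−2·260·0.135²).
So c = 2·260·0.135² = 9.4770.

9.477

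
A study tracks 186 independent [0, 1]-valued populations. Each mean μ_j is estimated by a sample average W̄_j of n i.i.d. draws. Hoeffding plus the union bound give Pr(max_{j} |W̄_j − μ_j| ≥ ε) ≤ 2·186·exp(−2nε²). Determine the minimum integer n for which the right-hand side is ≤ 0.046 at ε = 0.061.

1210

Need 2·186·exp(−2nε²) ≤ 0.046, i.e. exp(−2nε²) ≤ 0.046/372.
So 2nε² ≥ ln(372/0.046) = 8.998008.
Hence n ≥ 8.998008/(2·0.061²) = 1209.085.
The smallest integer n is 1210.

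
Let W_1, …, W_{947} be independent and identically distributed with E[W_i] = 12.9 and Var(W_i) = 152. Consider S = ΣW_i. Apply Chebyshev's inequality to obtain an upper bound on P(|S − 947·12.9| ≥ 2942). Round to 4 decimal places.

Var(S) = n·Var(W_i) = 947·152 = 143944.
Chebyshev: P(|S − 947·12.9| ≥ 2942) ≤ Var(S)/2942² = 143944/8655364 = 0.0166.

0.0166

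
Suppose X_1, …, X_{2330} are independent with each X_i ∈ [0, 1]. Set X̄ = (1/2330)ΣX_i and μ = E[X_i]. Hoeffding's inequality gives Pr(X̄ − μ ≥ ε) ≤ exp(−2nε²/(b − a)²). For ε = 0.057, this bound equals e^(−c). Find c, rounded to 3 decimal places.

c = 2nε²/(b − a)² = 2·2330·0.057² / 1² = 15.1403.

15.140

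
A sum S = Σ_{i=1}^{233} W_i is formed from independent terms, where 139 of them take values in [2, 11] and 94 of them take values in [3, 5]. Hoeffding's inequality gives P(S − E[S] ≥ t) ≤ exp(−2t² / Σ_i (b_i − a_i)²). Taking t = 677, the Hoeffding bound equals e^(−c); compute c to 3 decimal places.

78.785

Σ(b_i − a_i)² = 139·9² + 94·2² = 11635.
c = 2t² / 11635 = 2·677² / 11635 = 78.7845.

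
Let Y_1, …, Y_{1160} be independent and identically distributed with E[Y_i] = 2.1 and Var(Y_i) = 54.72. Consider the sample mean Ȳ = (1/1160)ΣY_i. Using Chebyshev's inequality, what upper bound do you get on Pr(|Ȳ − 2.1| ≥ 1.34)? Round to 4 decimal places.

Var(Ȳ) = Var(Y_i)/n = 54.72/1160 = 0.047172.
Chebyshev: Pr(|Ȳ − 2.1| ≥ 1.34) ≤ Var(Ȳ)/(1.34)² = 54.72/(1160·1.34²) = 0.0263.

0.0263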